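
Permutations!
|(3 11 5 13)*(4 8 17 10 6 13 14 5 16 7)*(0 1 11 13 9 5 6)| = 36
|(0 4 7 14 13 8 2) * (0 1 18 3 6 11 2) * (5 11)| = 42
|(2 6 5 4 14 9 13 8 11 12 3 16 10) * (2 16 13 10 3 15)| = |(2 6 5 4 14 9 10 16 3 13 8 11 12 15)| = 14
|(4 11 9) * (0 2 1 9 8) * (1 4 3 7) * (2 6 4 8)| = 12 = |(0 6 4 11 2 8)(1 9 3 7)|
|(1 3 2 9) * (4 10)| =4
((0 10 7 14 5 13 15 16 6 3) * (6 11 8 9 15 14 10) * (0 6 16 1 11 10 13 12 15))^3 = (0 7 5 1 9 10 14 15 8 16 13 12 11)(3 6)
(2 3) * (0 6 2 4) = [6, 1, 3, 4, 0, 5, 2] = (0 6 2 3 4)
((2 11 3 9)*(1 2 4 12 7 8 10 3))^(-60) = ((1 2 11)(3 9 4 12 7 8 10))^(-60) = (3 12 10 4 8 9 7)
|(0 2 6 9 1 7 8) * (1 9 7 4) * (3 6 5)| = 14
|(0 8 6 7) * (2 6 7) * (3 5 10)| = 6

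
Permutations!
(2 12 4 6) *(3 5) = [0, 1, 12, 5, 6, 3, 2, 7, 8, 9, 10, 11, 4] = (2 12 4 6)(3 5)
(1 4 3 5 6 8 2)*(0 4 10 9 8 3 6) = (0 4 6 3 5)(1 10 9 8 2) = [4, 10, 1, 5, 6, 0, 3, 7, 2, 8, 9]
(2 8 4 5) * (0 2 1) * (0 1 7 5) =[2, 1, 8, 3, 0, 7, 6, 5, 4] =(0 2 8 4)(5 7)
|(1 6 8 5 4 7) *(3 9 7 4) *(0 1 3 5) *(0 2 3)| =8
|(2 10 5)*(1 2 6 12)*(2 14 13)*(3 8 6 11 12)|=|(1 14 13 2 10 5 11 12)(3 8 6)|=24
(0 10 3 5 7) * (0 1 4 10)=(1 4 10 3 5 7)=[0, 4, 2, 5, 10, 7, 6, 1, 8, 9, 3]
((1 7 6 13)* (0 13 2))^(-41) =(0 13 1 7 6 2)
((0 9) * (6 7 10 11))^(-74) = ((0 9)(6 7 10 11))^(-74) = (6 10)(7 11)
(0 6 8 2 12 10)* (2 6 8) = [8, 1, 12, 3, 4, 5, 2, 7, 6, 9, 0, 11, 10] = (0 8 6 2 12 10)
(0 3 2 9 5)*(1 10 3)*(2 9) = (0 1 10 3 9 5) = [1, 10, 2, 9, 4, 0, 6, 7, 8, 5, 3]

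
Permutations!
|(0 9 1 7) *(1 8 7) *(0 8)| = 2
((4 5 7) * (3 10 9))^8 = (3 9 10)(4 7 5)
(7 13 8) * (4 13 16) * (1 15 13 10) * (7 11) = (1 15 13 8 11 7 16 4 10) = [0, 15, 2, 3, 10, 5, 6, 16, 11, 9, 1, 7, 12, 8, 14, 13, 4]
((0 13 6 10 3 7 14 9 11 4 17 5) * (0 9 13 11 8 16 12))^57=(0 17 8)(3 13)(4 9 12)(5 16 11)(6 7)(10 14)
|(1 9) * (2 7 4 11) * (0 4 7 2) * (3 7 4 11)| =|(0 11)(1 9)(3 7 4)| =6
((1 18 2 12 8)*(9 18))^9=(1 2)(8 18)(9 12)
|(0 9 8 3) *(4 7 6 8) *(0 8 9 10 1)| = |(0 10 1)(3 8)(4 7 6 9)| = 12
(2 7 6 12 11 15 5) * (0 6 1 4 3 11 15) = [6, 4, 7, 11, 3, 2, 12, 1, 8, 9, 10, 0, 15, 13, 14, 5] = (0 6 12 15 5 2 7 1 4 3 11)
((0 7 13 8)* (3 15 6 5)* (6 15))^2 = (15)(0 13)(3 5 6)(7 8)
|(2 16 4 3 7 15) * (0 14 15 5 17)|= |(0 14 15 2 16 4 3 7 5 17)|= 10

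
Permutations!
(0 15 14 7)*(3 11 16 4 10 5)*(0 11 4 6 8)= (0 15 14 7 11 16 6 8)(3 4 10 5)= [15, 1, 2, 4, 10, 3, 8, 11, 0, 9, 5, 16, 12, 13, 7, 14, 6]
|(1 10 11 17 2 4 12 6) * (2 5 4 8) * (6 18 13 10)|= 8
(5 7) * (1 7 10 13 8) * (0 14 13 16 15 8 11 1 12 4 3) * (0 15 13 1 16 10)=(0 14 1 7 5)(3 15 8 12 4)(11 16 13)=[14, 7, 2, 15, 3, 0, 6, 5, 12, 9, 10, 16, 4, 11, 1, 8, 13]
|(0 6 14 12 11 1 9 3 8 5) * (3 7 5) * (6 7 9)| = 30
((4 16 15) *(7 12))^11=(4 15 16)(7 12)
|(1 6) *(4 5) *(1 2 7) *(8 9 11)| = 12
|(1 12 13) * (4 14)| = 6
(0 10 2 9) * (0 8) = (0 10 2 9 8) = [10, 1, 9, 3, 4, 5, 6, 7, 0, 8, 2]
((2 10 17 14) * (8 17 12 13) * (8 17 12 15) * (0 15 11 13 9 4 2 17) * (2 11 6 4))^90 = (17)(0 8 9 10 4 13 15 12 2 6 11)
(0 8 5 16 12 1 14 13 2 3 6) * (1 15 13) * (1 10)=(0 8 5 16 12 15 13 2 3 6)(1 14 10)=[8, 14, 3, 6, 4, 16, 0, 7, 5, 9, 1, 11, 15, 2, 10, 13, 12]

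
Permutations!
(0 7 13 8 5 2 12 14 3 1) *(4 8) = (0 7 13 4 8 5 2 12 14 3 1) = [7, 0, 12, 1, 8, 2, 6, 13, 5, 9, 10, 11, 14, 4, 3]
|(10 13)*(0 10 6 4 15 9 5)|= 8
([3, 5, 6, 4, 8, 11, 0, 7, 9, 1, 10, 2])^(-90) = [0, 1, 2, 3, 4, 5, 6, 7, 8, 9, 10, 11]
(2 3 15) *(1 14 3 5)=(1 14 3 15 2 5)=[0, 14, 5, 15, 4, 1, 6, 7, 8, 9, 10, 11, 12, 13, 3, 2]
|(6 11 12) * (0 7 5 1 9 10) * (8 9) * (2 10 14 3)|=30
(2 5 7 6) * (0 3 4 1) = (0 3 4 1)(2 5 7 6) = [3, 0, 5, 4, 1, 7, 2, 6]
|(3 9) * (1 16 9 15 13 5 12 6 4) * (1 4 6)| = |(1 16 9 3 15 13 5 12)| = 8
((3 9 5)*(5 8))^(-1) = (3 5 8 9)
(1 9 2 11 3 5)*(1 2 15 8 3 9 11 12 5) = (1 11 9 15 8 3)(2 12 5) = [0, 11, 12, 1, 4, 2, 6, 7, 3, 15, 10, 9, 5, 13, 14, 8]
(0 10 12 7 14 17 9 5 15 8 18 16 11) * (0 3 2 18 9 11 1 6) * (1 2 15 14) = (0 10 12 7 1 6)(2 18 16)(3 15 8 9 5 14 17 11) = [10, 6, 18, 15, 4, 14, 0, 1, 9, 5, 12, 3, 7, 13, 17, 8, 2, 11, 16]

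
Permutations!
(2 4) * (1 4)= [0, 4, 1, 3, 2]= (1 4 2)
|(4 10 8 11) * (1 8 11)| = |(1 8)(4 10 11)| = 6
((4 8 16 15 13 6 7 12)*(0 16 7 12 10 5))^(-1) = (0 5 10 7 8 4 12 6 13 15 16)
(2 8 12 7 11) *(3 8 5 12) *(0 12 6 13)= (0 12 7 11 2 5 6 13)(3 8)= [12, 1, 5, 8, 4, 6, 13, 11, 3, 9, 10, 2, 7, 0]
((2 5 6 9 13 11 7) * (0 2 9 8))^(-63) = ((0 2 5 6 8)(7 9 13 11))^(-63) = (0 5 8 2 6)(7 9 13 11)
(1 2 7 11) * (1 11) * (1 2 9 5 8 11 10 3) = (1 9 5 8 11 10 3)(2 7) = [0, 9, 7, 1, 4, 8, 6, 2, 11, 5, 3, 10]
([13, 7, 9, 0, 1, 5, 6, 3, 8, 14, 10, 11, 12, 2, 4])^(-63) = [0, 1, 2, 3, 4, 5, 6, 7, 8, 9, 10, 11, 12, 13, 14]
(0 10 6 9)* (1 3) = [10, 3, 2, 1, 4, 5, 9, 7, 8, 0, 6] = (0 10 6 9)(1 3)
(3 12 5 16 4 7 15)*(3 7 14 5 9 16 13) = (3 12 9 16 4 14 5 13)(7 15) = [0, 1, 2, 12, 14, 13, 6, 15, 8, 16, 10, 11, 9, 3, 5, 7, 4]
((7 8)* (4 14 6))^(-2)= ((4 14 6)(7 8))^(-2)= (4 14 6)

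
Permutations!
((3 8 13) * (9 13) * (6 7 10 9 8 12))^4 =((3 12 6 7 10 9 13))^4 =(3 10 12 9 6 13 7)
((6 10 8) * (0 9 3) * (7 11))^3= ((0 9 3)(6 10 8)(7 11))^3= (7 11)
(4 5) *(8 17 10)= (4 5)(8 17 10)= [0, 1, 2, 3, 5, 4, 6, 7, 17, 9, 8, 11, 12, 13, 14, 15, 16, 10]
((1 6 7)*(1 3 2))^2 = ((1 6 7 3 2))^2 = (1 7 2 6 3)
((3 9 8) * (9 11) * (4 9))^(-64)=(3 11 4 9 8)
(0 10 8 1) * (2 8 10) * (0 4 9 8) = (10)(0 2)(1 4 9 8) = [2, 4, 0, 3, 9, 5, 6, 7, 1, 8, 10]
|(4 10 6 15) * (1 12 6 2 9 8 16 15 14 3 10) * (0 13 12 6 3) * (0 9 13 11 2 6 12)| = |(0 11 2 13)(1 12 3 10 6 14 9 8 16 15 4)| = 44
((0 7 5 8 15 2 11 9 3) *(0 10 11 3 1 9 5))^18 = ((0 7)(1 9)(2 3 10 11 5 8 15))^18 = (2 5 3 8 10 15 11)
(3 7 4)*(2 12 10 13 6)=[0, 1, 12, 7, 3, 5, 2, 4, 8, 9, 13, 11, 10, 6]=(2 12 10 13 6)(3 7 4)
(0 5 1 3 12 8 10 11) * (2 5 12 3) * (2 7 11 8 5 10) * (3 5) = (0 12 3 5 1 7 11)(2 10 8) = [12, 7, 10, 5, 4, 1, 6, 11, 2, 9, 8, 0, 3]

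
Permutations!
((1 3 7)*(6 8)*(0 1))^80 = (8)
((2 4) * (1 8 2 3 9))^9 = ((1 8 2 4 3 9))^9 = (1 4)(2 9)(3 8)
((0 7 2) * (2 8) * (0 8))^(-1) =((0 7)(2 8))^(-1) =(0 7)(2 8)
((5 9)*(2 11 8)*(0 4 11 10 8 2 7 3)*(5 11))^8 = (0 7 10 11 5)(2 9 4 3 8)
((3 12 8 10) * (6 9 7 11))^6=((3 12 8 10)(6 9 7 11))^6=(3 8)(6 7)(9 11)(10 12)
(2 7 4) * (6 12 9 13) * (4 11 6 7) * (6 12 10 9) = [0, 1, 4, 3, 2, 5, 10, 11, 8, 13, 9, 12, 6, 7] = (2 4)(6 10 9 13 7 11 12)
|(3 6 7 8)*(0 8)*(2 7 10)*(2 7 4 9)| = |(0 8 3 6 10 7)(2 4 9)| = 6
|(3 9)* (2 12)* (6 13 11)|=|(2 12)(3 9)(6 13 11)|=6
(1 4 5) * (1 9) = (1 4 5 9) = [0, 4, 2, 3, 5, 9, 6, 7, 8, 1]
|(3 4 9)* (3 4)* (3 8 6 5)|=|(3 8 6 5)(4 9)|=4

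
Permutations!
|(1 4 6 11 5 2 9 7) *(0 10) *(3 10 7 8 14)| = 13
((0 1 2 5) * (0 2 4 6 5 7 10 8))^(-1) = (0 8 10 7 2 5 6 4 1)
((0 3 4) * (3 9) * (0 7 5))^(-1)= (0 5 7 4 3 9)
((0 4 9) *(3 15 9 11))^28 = (0 15 11)(3 4 9)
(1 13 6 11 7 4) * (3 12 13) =(1 3 12 13 6 11 7 4) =[0, 3, 2, 12, 1, 5, 11, 4, 8, 9, 10, 7, 13, 6]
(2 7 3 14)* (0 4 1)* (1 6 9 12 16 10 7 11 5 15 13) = (0 4 6 9 12 16 10 7 3 14 2 11 5 15 13 1) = [4, 0, 11, 14, 6, 15, 9, 3, 8, 12, 7, 5, 16, 1, 2, 13, 10]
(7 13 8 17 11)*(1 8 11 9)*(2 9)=[0, 8, 9, 3, 4, 5, 6, 13, 17, 1, 10, 7, 12, 11, 14, 15, 16, 2]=(1 8 17 2 9)(7 13 11)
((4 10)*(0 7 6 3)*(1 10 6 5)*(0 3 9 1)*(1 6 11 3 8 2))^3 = (1 11 2 4 8 10 3)(6 9)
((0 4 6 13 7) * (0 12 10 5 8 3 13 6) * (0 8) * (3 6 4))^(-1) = (0 5 10 12 7 13 3)(4 6 8)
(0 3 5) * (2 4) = (0 3 5)(2 4) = [3, 1, 4, 5, 2, 0]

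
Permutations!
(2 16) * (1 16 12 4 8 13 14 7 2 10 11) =(1 16 10 11)(2 12 4 8 13 14 7) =[0, 16, 12, 3, 8, 5, 6, 2, 13, 9, 11, 1, 4, 14, 7, 15, 10]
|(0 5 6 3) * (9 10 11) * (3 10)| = 7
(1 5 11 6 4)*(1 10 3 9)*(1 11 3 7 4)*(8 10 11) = (1 5 3 9 8 10 7 4 11 6) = [0, 5, 2, 9, 11, 3, 1, 4, 10, 8, 7, 6]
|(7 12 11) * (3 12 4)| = |(3 12 11 7 4)| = 5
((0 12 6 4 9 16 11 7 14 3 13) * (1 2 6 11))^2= (0 11 14 13 12 7 3)(1 6 9)(2 4 16)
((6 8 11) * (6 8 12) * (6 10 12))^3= ((8 11)(10 12))^3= (8 11)(10 12)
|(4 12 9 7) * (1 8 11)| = |(1 8 11)(4 12 9 7)| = 12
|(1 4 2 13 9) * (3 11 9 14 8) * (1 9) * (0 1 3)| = 14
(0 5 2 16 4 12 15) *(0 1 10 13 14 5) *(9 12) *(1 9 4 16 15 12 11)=[0, 10, 15, 3, 4, 2, 6, 7, 8, 11, 13, 1, 12, 14, 5, 9, 16]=(16)(1 10 13 14 5 2 15 9 11)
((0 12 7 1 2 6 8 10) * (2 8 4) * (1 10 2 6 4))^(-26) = ((0 12 7 10)(1 8 2 4 6))^(-26) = (0 7)(1 6 4 2 8)(10 12)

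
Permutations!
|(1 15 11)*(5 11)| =|(1 15 5 11)| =4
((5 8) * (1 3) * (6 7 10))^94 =((1 3)(5 8)(6 7 10))^94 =(6 7 10)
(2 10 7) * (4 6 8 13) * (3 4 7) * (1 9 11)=(1 9 11)(2 10 3 4 6 8 13 7)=[0, 9, 10, 4, 6, 5, 8, 2, 13, 11, 3, 1, 12, 7]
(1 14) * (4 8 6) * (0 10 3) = (0 10 3)(1 14)(4 8 6) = [10, 14, 2, 0, 8, 5, 4, 7, 6, 9, 3, 11, 12, 13, 1]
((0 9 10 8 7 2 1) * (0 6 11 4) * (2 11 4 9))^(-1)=((0 2 1 6 4)(7 11 9 10 8))^(-1)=(0 4 6 1 2)(7 8 10 9 11)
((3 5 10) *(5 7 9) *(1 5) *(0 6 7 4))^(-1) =(0 4 3 10 5 1 9 7 6)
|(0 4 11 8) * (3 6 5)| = |(0 4 11 8)(3 6 5)| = 12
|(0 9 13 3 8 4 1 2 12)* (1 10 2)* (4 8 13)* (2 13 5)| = 9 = |(0 9 4 10 13 3 5 2 12)|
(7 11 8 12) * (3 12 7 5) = [0, 1, 2, 12, 4, 3, 6, 11, 7, 9, 10, 8, 5] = (3 12 5)(7 11 8)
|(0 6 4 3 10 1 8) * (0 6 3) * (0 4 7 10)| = 10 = |(0 3)(1 8 6 7 10)|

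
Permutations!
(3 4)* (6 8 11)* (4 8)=(3 8 11 6 4)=[0, 1, 2, 8, 3, 5, 4, 7, 11, 9, 10, 6]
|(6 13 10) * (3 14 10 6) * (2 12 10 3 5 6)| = 6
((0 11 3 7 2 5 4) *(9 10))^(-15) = ((0 11 3 7 2 5 4)(9 10))^(-15) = (0 4 5 2 7 3 11)(9 10)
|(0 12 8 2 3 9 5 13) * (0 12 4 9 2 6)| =|(0 4 9 5 13 12 8 6)(2 3)| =8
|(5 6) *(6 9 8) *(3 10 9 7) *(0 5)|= |(0 5 7 3 10 9 8 6)|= 8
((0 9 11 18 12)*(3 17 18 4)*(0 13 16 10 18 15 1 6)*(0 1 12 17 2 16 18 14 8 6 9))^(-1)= ((1 9 11 4 3 2 16 10 14 8 6)(12 13 18 17 15))^(-1)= (1 6 8 14 10 16 2 3 4 11 9)(12 15 17 18 13)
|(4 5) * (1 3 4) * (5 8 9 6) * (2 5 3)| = |(1 2 5)(3 4 8 9 6)| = 15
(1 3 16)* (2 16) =(1 3 2 16) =[0, 3, 16, 2, 4, 5, 6, 7, 8, 9, 10, 11, 12, 13, 14, 15, 1]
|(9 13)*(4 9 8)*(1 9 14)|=|(1 9 13 8 4 14)|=6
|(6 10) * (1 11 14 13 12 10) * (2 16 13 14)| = |(1 11 2 16 13 12 10 6)| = 8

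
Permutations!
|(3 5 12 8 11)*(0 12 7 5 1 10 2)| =|(0 12 8 11 3 1 10 2)(5 7)| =8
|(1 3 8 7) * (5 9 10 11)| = 4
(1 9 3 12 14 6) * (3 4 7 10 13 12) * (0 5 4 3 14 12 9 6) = (0 5 4 7 10 13 9 3 14)(1 6) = [5, 6, 2, 14, 7, 4, 1, 10, 8, 3, 13, 11, 12, 9, 0]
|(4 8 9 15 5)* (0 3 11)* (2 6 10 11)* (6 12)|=35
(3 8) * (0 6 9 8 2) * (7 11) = (0 6 9 8 3 2)(7 11) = [6, 1, 0, 2, 4, 5, 9, 11, 3, 8, 10, 7]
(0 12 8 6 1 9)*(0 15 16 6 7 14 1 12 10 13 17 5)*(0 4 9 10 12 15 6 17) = (0 12 8 7 14 1 10 13)(4 9 6 15 16 17 5) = [12, 10, 2, 3, 9, 4, 15, 14, 7, 6, 13, 11, 8, 0, 1, 16, 17, 5]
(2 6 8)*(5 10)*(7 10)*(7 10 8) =(2 6 7 8)(5 10) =[0, 1, 6, 3, 4, 10, 7, 8, 2, 9, 5]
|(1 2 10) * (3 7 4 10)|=6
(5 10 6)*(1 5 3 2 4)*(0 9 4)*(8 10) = [9, 5, 0, 2, 1, 8, 3, 7, 10, 4, 6] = (0 9 4 1 5 8 10 6 3 2)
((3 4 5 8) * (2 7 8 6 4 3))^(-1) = ((2 7 8)(4 5 6))^(-1) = (2 8 7)(4 6 5)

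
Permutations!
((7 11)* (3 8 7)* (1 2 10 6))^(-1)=(1 6 10 2)(3 11 7 8)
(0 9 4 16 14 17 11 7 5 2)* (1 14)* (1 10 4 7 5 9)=(0 1 14 17 11 5 2)(4 16 10)(7 9)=[1, 14, 0, 3, 16, 2, 6, 9, 8, 7, 4, 5, 12, 13, 17, 15, 10, 11]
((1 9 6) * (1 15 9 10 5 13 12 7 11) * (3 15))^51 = (1 5 12 11 10 13 7)(3 6 9 15)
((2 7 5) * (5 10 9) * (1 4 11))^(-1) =((1 4 11)(2 7 10 9 5))^(-1) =(1 11 4)(2 5 9 10 7)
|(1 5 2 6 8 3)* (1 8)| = 4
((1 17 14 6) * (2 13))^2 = (1 14)(6 17)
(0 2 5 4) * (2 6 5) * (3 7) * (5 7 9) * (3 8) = (0 6 7 8 3 9 5 4) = [6, 1, 2, 9, 0, 4, 7, 8, 3, 5]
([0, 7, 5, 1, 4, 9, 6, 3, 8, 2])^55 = (1 7 3)(2 5 9)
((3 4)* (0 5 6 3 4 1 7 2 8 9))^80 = ((0 5 6 3 1 7 2 8 9))^80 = (0 9 8 2 7 1 3 6 5)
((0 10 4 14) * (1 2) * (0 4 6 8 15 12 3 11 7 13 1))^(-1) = (0 2 1 13 7 11 3 12 15 8 6 10)(4 14)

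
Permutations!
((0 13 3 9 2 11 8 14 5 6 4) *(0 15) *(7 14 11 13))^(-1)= ((0 7 14 5 6 4 15)(2 13 3 9)(8 11))^(-1)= (0 15 4 6 5 14 7)(2 9 3 13)(8 11)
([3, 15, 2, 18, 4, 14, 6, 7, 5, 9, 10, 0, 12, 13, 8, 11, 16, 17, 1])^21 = [1, 0, 2, 15, 4, 5, 6, 7, 8, 9, 10, 18, 12, 13, 14, 3, 16, 17, 11]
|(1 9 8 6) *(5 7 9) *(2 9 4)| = |(1 5 7 4 2 9 8 6)| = 8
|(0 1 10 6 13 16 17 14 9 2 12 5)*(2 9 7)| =12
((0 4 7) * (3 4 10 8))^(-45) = ((0 10 8 3 4 7))^(-45) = (0 3)(4 10)(7 8)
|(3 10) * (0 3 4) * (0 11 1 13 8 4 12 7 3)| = |(1 13 8 4 11)(3 10 12 7)| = 20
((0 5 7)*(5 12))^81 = (0 12 5 7)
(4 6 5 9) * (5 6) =(4 5 9) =[0, 1, 2, 3, 5, 9, 6, 7, 8, 4]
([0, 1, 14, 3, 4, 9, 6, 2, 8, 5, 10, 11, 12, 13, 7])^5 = [0, 1, 7, 3, 4, 9, 6, 14, 8, 5, 10, 11, 12, 13, 2]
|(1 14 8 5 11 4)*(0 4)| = |(0 4 1 14 8 5 11)| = 7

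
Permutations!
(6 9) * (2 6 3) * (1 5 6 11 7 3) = (1 5 6 9)(2 11 7 3) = [0, 5, 11, 2, 4, 6, 9, 3, 8, 1, 10, 7]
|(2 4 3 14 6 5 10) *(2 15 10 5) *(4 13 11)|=14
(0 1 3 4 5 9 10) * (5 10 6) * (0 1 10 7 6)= (0 10 1 3 4 7 6 5 9)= [10, 3, 2, 4, 7, 9, 5, 6, 8, 0, 1]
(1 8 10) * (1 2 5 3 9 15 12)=(1 8 10 2 5 3 9 15 12)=[0, 8, 5, 9, 4, 3, 6, 7, 10, 15, 2, 11, 1, 13, 14, 12]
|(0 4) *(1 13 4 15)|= |(0 15 1 13 4)|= 5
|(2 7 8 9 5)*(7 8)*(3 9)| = 5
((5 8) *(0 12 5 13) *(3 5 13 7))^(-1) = (0 13 12)(3 7 8 5) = ((0 12 13)(3 5 8 7))^(-1)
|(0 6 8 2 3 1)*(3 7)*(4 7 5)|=9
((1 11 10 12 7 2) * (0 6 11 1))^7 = (12)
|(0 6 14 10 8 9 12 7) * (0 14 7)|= |(0 6 7 14 10 8 9 12)|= 8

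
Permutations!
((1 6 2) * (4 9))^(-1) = (1 2 6)(4 9)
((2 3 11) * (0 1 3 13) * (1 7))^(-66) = ((0 7 1 3 11 2 13))^(-66) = (0 11 7 2 1 13 3)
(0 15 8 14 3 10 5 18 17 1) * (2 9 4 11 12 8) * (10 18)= [15, 0, 9, 18, 11, 10, 6, 7, 14, 4, 5, 12, 8, 13, 3, 2, 16, 1, 17]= (0 15 2 9 4 11 12 8 14 3 18 17 1)(5 10)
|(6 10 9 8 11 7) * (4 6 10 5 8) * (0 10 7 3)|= |(0 10 9 4 6 5 8 11 3)|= 9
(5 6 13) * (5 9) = (5 6 13 9) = [0, 1, 2, 3, 4, 6, 13, 7, 8, 5, 10, 11, 12, 9]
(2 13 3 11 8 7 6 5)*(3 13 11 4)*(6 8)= (13)(2 11 6 5)(3 4)(7 8)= [0, 1, 11, 4, 3, 2, 5, 8, 7, 9, 10, 6, 12, 13]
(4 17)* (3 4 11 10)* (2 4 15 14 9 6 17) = (2 4)(3 15 14 9 6 17 11 10) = [0, 1, 4, 15, 2, 5, 17, 7, 8, 6, 3, 10, 12, 13, 9, 14, 16, 11]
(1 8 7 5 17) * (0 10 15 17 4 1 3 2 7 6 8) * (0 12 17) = [10, 12, 7, 2, 1, 4, 8, 5, 6, 9, 15, 11, 17, 13, 14, 0, 16, 3] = (0 10 15)(1 12 17 3 2 7 5 4)(6 8)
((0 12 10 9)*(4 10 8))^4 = (0 10 8)(4 12 9)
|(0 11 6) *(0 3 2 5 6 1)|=12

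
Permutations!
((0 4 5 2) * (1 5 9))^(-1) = (0 2 5 1 9 4)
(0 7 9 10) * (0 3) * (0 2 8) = [7, 1, 8, 2, 4, 5, 6, 9, 0, 10, 3] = (0 7 9 10 3 2 8)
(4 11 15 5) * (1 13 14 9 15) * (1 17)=(1 13 14 9 15 5 4 11 17)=[0, 13, 2, 3, 11, 4, 6, 7, 8, 15, 10, 17, 12, 14, 9, 5, 16, 1]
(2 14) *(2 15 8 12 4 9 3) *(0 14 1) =(0 14 15 8 12 4 9 3 2 1) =[14, 0, 1, 2, 9, 5, 6, 7, 12, 3, 10, 11, 4, 13, 15, 8]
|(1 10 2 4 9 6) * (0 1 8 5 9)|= |(0 1 10 2 4)(5 9 6 8)|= 20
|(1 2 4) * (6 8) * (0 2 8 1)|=3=|(0 2 4)(1 8 6)|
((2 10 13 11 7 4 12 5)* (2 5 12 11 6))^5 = ((2 10 13 6)(4 11 7))^5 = (2 10 13 6)(4 7 11)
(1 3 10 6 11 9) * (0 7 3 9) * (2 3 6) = (0 7 6 11)(1 9)(2 3 10) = [7, 9, 3, 10, 4, 5, 11, 6, 8, 1, 2, 0]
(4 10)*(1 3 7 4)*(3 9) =(1 9 3 7 4 10) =[0, 9, 2, 7, 10, 5, 6, 4, 8, 3, 1]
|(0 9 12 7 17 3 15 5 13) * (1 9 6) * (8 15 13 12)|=12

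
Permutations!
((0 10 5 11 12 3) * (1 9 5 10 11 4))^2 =(0 12)(1 5)(3 11)(4 9) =((0 11 12 3)(1 9 5 4))^2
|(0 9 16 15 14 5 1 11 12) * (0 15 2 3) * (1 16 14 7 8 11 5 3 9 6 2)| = 30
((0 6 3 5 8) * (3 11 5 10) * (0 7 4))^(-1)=(0 4 7 8 5 11 6)(3 10)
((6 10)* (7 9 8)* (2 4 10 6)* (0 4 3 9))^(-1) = (0 7 8 9 3 2 10 4)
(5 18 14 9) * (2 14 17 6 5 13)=[0, 1, 14, 3, 4, 18, 5, 7, 8, 13, 10, 11, 12, 2, 9, 15, 16, 6, 17]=(2 14 9 13)(5 18 17 6)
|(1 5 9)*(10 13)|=6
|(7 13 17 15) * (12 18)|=|(7 13 17 15)(12 18)|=4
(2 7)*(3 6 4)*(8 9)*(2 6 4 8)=[0, 1, 7, 4, 3, 5, 8, 6, 9, 2]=(2 7 6 8 9)(3 4)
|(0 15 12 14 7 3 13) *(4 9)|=14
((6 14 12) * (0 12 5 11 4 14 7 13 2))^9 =(0 7)(2 6)(4 14 5 11)(12 13)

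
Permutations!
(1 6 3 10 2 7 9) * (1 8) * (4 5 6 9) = (1 9 8)(2 7 4 5 6 3 10) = [0, 9, 7, 10, 5, 6, 3, 4, 1, 8, 2]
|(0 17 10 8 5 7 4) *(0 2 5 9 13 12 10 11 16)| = |(0 17 11 16)(2 5 7 4)(8 9 13 12 10)| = 20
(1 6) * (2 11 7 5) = (1 6)(2 11 7 5) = [0, 6, 11, 3, 4, 2, 1, 5, 8, 9, 10, 7]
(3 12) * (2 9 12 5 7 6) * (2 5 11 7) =[0, 1, 9, 11, 4, 2, 5, 6, 8, 12, 10, 7, 3] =(2 9 12 3 11 7 6 5)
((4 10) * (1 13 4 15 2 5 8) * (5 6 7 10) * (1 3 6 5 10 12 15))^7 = (1 10 4 13)(2 15 12 7 6 3 8 5)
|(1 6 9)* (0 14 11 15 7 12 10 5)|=24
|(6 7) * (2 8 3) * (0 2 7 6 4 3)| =|(0 2 8)(3 7 4)| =3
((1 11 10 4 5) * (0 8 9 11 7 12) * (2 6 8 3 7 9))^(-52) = (12)(1 11 4)(2 8 6)(5 9 10)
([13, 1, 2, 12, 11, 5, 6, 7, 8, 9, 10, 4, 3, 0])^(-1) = (0 13)(3 12)(4 11)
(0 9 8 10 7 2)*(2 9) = [2, 1, 0, 3, 4, 5, 6, 9, 10, 8, 7] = (0 2)(7 9 8 10)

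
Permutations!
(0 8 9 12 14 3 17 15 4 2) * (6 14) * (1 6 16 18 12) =(0 8 9 1 6 14 3 17 15 4 2)(12 16 18) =[8, 6, 0, 17, 2, 5, 14, 7, 9, 1, 10, 11, 16, 13, 3, 4, 18, 15, 12]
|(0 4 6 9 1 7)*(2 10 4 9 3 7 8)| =10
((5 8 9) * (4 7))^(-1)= ((4 7)(5 8 9))^(-1)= (4 7)(5 9 8)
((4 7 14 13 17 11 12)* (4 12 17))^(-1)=(4 13 14 7)(11 17)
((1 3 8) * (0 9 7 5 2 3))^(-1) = ((0 9 7 5 2 3 8 1))^(-1) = (0 1 8 3 2 5 7 9)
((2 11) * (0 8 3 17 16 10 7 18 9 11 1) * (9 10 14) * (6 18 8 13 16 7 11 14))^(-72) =(18) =((0 13 16 6 18 10 11 2 1)(3 17 7 8)(9 14))^(-72)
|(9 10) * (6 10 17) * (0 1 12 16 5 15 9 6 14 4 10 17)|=35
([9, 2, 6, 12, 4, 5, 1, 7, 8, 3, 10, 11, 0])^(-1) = (0 12 3 9)(1 6 2)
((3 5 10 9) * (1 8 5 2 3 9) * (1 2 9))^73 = ((1 8 5 10 2 3 9))^73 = (1 10 9 5 3 8 2)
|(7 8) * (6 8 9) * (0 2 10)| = 12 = |(0 2 10)(6 8 7 9)|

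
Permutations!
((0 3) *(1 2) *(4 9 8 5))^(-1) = (0 3)(1 2)(4 5 8 9)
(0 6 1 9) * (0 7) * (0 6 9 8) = (0 9 7 6 1 8) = [9, 8, 2, 3, 4, 5, 1, 6, 0, 7]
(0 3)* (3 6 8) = (0 6 8 3) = [6, 1, 2, 0, 4, 5, 8, 7, 3]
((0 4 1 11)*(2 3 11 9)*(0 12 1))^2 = (1 2 11)(3 12 9)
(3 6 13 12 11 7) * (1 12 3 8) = (1 12 11 7 8)(3 6 13) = [0, 12, 2, 6, 4, 5, 13, 8, 1, 9, 10, 7, 11, 3]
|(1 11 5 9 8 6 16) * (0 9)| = 8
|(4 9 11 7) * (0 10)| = |(0 10)(4 9 11 7)| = 4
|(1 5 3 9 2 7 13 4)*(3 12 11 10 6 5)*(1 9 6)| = 35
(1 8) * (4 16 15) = (1 8)(4 16 15) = [0, 8, 2, 3, 16, 5, 6, 7, 1, 9, 10, 11, 12, 13, 14, 4, 15]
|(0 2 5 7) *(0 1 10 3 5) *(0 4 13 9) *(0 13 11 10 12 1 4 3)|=8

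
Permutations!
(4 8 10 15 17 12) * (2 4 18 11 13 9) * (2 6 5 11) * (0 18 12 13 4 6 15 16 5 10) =(0 18 2 6 10 16 5 11 4 8)(9 15 17 13) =[18, 1, 6, 3, 8, 11, 10, 7, 0, 15, 16, 4, 12, 9, 14, 17, 5, 13, 2]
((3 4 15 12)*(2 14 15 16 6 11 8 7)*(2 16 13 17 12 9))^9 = ((2 14 15 9)(3 4 13 17 12)(6 11 8 7 16))^9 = (2 14 15 9)(3 12 17 13 4)(6 16 7 8 11)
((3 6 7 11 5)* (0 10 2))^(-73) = (0 2 10)(3 7 5 6 11)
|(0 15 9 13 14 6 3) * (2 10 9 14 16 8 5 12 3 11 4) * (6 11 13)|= 15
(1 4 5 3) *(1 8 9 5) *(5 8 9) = (1 4)(3 9 8 5) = [0, 4, 2, 9, 1, 3, 6, 7, 5, 8]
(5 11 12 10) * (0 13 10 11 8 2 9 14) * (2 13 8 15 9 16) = [8, 1, 16, 3, 4, 15, 6, 7, 13, 14, 5, 12, 11, 10, 0, 9, 2] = (0 8 13 10 5 15 9 14)(2 16)(11 12)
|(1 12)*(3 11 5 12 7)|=6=|(1 7 3 11 5 12)|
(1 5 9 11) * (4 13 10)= [0, 5, 2, 3, 13, 9, 6, 7, 8, 11, 4, 1, 12, 10]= (1 5 9 11)(4 13 10)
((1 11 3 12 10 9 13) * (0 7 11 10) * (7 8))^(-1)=((0 8 7 11 3 12)(1 10 9 13))^(-1)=(0 12 3 11 7 8)(1 13 9 10)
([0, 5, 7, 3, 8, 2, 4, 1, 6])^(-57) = [0, 7, 5, 3, 4, 1, 6, 2, 8]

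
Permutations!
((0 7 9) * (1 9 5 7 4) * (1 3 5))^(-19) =(0 3 7 9 4 5 1)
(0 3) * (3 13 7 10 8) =(0 13 7 10 8 3) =[13, 1, 2, 0, 4, 5, 6, 10, 3, 9, 8, 11, 12, 7]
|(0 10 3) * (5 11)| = |(0 10 3)(5 11)| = 6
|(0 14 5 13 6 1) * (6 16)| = 7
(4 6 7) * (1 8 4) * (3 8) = [0, 3, 2, 8, 6, 5, 7, 1, 4] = (1 3 8 4 6 7)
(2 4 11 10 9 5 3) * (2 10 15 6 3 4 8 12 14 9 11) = (2 8 12 14 9 5 4)(3 10 11 15 6) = [0, 1, 8, 10, 2, 4, 3, 7, 12, 5, 11, 15, 14, 13, 9, 6]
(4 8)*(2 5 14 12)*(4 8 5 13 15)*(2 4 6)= (2 13 15 6)(4 5 14 12)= [0, 1, 13, 3, 5, 14, 2, 7, 8, 9, 10, 11, 4, 15, 12, 6]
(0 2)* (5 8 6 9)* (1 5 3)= (0 2)(1 5 8 6 9 3)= [2, 5, 0, 1, 4, 8, 9, 7, 6, 3]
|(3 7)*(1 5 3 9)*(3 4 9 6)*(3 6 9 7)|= 5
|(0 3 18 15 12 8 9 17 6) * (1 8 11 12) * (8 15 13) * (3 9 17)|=8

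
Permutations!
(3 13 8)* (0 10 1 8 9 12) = [10, 8, 2, 13, 4, 5, 6, 7, 3, 12, 1, 11, 0, 9] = (0 10 1 8 3 13 9 12)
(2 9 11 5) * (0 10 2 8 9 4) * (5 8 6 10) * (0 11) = (0 5 6 10 2 4 11 8 9) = [5, 1, 4, 3, 11, 6, 10, 7, 9, 0, 2, 8]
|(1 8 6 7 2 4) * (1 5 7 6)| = |(1 8)(2 4 5 7)| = 4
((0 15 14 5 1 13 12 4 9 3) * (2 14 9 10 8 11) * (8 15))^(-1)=(0 3 9 15 10 4 12 13 1 5 14 2 11 8)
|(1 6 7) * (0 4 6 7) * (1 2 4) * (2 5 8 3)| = 9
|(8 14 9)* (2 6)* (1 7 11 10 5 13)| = 6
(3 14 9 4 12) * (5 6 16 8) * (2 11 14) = (2 11 14 9 4 12 3)(5 6 16 8) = [0, 1, 11, 2, 12, 6, 16, 7, 5, 4, 10, 14, 3, 13, 9, 15, 8]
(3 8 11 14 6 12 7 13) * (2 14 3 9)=(2 14 6 12 7 13 9)(3 8 11)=[0, 1, 14, 8, 4, 5, 12, 13, 11, 2, 10, 3, 7, 9, 6]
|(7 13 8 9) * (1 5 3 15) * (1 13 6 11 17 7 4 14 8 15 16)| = 4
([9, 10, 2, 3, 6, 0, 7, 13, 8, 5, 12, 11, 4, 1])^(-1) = (0 5 9)(1 13 7 6 4 12 10)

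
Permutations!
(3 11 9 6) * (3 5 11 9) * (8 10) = [0, 1, 2, 9, 4, 11, 5, 7, 10, 6, 8, 3] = (3 9 6 5 11)(8 10)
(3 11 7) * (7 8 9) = (3 11 8 9 7) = [0, 1, 2, 11, 4, 5, 6, 3, 9, 7, 10, 8]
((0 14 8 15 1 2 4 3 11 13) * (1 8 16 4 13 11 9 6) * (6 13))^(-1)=((0 14 16 4 3 9 13)(1 2 6)(8 15))^(-1)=(0 13 9 3 4 16 14)(1 6 2)(8 15)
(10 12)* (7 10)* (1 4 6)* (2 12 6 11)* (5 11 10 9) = [0, 4, 12, 3, 10, 11, 1, 9, 8, 5, 6, 2, 7] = (1 4 10 6)(2 12 7 9 5 11)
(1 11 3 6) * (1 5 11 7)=(1 7)(3 6 5 11)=[0, 7, 2, 6, 4, 11, 5, 1, 8, 9, 10, 3]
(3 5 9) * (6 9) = (3 5 6 9) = [0, 1, 2, 5, 4, 6, 9, 7, 8, 3]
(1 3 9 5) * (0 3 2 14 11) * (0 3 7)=(0 7)(1 2 14 11 3 9 5)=[7, 2, 14, 9, 4, 1, 6, 0, 8, 5, 10, 3, 12, 13, 11]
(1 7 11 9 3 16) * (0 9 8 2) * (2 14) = [9, 7, 0, 16, 4, 5, 6, 11, 14, 3, 10, 8, 12, 13, 2, 15, 1] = (0 9 3 16 1 7 11 8 14 2)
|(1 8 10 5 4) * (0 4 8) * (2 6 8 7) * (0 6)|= 9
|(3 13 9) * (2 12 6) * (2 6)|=6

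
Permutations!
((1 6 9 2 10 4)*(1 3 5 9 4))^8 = ((1 6 4 3 5 9 2 10))^8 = (10)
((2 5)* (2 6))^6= (6)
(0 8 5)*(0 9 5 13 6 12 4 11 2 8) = (2 8 13 6 12 4 11)(5 9) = [0, 1, 8, 3, 11, 9, 12, 7, 13, 5, 10, 2, 4, 6]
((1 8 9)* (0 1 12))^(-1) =(0 12 9 8 1)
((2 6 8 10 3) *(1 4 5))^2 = ((1 4 5)(2 6 8 10 3))^2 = (1 5 4)(2 8 3 6 10)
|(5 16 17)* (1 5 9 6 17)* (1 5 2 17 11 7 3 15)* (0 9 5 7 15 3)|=11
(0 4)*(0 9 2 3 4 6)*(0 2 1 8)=[6, 8, 3, 4, 9, 5, 2, 7, 0, 1]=(0 6 2 3 4 9 1 8)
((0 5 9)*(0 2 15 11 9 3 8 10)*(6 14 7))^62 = (0 3 10 5 8)(2 11)(6 7 14)(9 15)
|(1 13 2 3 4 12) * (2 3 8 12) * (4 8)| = |(1 13 3 8 12)(2 4)| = 10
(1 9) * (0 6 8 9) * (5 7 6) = (0 5 7 6 8 9 1) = [5, 0, 2, 3, 4, 7, 8, 6, 9, 1]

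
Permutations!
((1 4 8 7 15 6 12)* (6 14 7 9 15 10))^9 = (1 12 6 10 7 14 15 9 8 4)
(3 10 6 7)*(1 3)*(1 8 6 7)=(1 3 10 7 8 6)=[0, 3, 2, 10, 4, 5, 1, 8, 6, 9, 7]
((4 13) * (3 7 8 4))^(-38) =(3 8 13 7 4)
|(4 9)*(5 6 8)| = 6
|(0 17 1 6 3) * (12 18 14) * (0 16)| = |(0 17 1 6 3 16)(12 18 14)| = 6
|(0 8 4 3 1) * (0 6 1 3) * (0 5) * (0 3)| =10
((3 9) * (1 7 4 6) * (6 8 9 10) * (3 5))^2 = (1 4 9 3 6 7 8 5 10)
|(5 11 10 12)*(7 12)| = 5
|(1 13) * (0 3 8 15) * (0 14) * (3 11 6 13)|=9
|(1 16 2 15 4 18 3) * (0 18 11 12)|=10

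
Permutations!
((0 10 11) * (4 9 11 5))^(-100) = ((0 10 5 4 9 11))^(-100) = (0 5 9)(4 11 10)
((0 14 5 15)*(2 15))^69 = (0 15 2 5 14)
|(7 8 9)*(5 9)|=4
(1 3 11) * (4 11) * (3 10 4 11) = (1 10 4 3 11) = [0, 10, 2, 11, 3, 5, 6, 7, 8, 9, 4, 1]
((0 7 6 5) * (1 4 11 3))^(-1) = (0 5 6 7)(1 3 11 4)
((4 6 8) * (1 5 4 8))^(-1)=((8)(1 5 4 6))^(-1)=(8)(1 6 4 5)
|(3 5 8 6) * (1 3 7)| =6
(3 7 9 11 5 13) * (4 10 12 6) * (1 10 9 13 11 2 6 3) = (1 10 12 3 7 13)(2 6 4 9)(5 11) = [0, 10, 6, 7, 9, 11, 4, 13, 8, 2, 12, 5, 3, 1]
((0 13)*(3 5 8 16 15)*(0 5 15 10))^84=(16)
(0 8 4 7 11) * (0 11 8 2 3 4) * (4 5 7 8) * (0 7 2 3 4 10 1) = (11)(0 3 5 2 4 8 7 10 1) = [3, 0, 4, 5, 8, 2, 6, 10, 7, 9, 1, 11]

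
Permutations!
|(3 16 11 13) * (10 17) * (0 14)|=|(0 14)(3 16 11 13)(10 17)|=4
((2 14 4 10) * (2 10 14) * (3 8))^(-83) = (3 8)(4 14)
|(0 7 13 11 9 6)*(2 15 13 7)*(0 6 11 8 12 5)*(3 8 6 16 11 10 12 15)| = 13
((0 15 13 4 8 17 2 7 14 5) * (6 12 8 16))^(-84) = ((0 15 13 4 16 6 12 8 17 2 7 14 5))^(-84) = (0 8 15 17 13 2 4 7 16 14 6 5 12)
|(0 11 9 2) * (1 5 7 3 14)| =|(0 11 9 2)(1 5 7 3 14)| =20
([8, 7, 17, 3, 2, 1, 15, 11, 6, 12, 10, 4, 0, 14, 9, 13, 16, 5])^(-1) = (0 12 9 14 13 15 6 8)(1 5 17 2 4 11 7)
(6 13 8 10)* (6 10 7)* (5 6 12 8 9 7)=(5 6 13 9 7 12 8)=[0, 1, 2, 3, 4, 6, 13, 12, 5, 7, 10, 11, 8, 9]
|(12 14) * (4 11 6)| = |(4 11 6)(12 14)| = 6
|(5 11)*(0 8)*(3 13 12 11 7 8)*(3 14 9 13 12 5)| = 21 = |(0 14 9 13 5 7 8)(3 12 11)|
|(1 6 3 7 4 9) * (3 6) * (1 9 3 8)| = 6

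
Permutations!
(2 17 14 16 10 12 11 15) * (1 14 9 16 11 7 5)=(1 14 11 15 2 17 9 16 10 12 7 5)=[0, 14, 17, 3, 4, 1, 6, 5, 8, 16, 12, 15, 7, 13, 11, 2, 10, 9]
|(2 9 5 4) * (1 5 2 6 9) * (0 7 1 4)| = |(0 7 1 5)(2 4 6 9)| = 4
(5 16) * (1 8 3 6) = (1 8 3 6)(5 16) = [0, 8, 2, 6, 4, 16, 1, 7, 3, 9, 10, 11, 12, 13, 14, 15, 5]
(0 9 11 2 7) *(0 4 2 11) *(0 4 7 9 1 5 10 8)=(11)(0 1 5 10 8)(2 9 4)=[1, 5, 9, 3, 2, 10, 6, 7, 0, 4, 8, 11]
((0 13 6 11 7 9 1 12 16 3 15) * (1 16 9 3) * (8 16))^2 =((0 13 6 11 7 3 15)(1 12 9 8 16))^2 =(0 6 7 15 13 11 3)(1 9 16 12 8)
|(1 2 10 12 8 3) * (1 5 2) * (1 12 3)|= |(1 12 8)(2 10 3 5)|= 12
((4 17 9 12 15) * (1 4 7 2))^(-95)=(1 4 17 9 12 15 7 2)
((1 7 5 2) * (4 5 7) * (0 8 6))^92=((0 8 6)(1 4 5 2))^92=(0 6 8)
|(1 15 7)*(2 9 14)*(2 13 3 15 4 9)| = |(1 4 9 14 13 3 15 7)| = 8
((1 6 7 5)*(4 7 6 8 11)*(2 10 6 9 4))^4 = ((1 8 11 2 10 6 9 4 7 5))^4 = (1 10 7 11 9)(2 4 8 6 5)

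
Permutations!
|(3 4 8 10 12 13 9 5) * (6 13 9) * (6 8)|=9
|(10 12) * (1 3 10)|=4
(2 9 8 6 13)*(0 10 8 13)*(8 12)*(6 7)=(0 10 12 8 7 6)(2 9 13)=[10, 1, 9, 3, 4, 5, 0, 6, 7, 13, 12, 11, 8, 2]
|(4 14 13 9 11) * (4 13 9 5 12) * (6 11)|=|(4 14 9 6 11 13 5 12)|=8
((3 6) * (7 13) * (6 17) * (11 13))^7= ((3 17 6)(7 11 13))^7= (3 17 6)(7 11 13)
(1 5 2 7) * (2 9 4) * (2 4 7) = (1 5 9 7) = [0, 5, 2, 3, 4, 9, 6, 1, 8, 7]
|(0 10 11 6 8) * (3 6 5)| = 7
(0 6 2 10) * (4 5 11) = (0 6 2 10)(4 5 11) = [6, 1, 10, 3, 5, 11, 2, 7, 8, 9, 0, 4]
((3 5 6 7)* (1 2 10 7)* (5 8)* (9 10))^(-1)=(1 6 5 8 3 7 10 9 2)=((1 2 9 10 7 3 8 5 6))^(-1)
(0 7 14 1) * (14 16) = (0 7 16 14 1) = [7, 0, 2, 3, 4, 5, 6, 16, 8, 9, 10, 11, 12, 13, 1, 15, 14]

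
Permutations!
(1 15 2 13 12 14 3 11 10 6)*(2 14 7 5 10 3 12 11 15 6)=(1 6)(2 13 11 3 15 14 12 7 5 10)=[0, 6, 13, 15, 4, 10, 1, 5, 8, 9, 2, 3, 7, 11, 12, 14]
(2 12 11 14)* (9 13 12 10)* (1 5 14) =(1 5 14 2 10 9 13 12 11) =[0, 5, 10, 3, 4, 14, 6, 7, 8, 13, 9, 1, 11, 12, 2]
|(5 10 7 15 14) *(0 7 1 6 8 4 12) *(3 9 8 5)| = |(0 7 15 14 3 9 8 4 12)(1 6 5 10)| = 36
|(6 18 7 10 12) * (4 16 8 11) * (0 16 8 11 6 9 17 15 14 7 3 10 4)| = 12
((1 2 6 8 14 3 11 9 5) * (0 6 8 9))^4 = ((0 6 9 5 1 2 8 14 3 11))^4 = (0 1 3 9 8)(2 11 5 14 6)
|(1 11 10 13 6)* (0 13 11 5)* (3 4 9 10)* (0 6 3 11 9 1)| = 14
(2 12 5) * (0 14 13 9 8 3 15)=(0 14 13 9 8 3 15)(2 12 5)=[14, 1, 12, 15, 4, 2, 6, 7, 3, 8, 10, 11, 5, 9, 13, 0]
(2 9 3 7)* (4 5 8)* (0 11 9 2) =(0 11 9 3 7)(4 5 8) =[11, 1, 2, 7, 5, 8, 6, 0, 4, 3, 10, 9]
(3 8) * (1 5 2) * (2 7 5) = (1 2)(3 8)(5 7) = [0, 2, 1, 8, 4, 7, 6, 5, 3]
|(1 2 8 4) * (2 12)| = |(1 12 2 8 4)| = 5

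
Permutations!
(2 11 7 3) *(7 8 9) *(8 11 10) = (11)(2 10 8 9 7 3) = [0, 1, 10, 2, 4, 5, 6, 3, 9, 7, 8, 11]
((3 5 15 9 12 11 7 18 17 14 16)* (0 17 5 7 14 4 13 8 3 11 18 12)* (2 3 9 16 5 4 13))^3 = ((0 17 13 8 9)(2 3 7 12 18 4)(5 15 16 11 14))^3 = (0 8 17 9 13)(2 12)(3 18)(4 7)(5 11 15 14 16)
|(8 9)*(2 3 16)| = |(2 3 16)(8 9)| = 6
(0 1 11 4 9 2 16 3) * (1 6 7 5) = (0 6 7 5 1 11 4 9 2 16 3) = [6, 11, 16, 0, 9, 1, 7, 5, 8, 2, 10, 4, 12, 13, 14, 15, 3]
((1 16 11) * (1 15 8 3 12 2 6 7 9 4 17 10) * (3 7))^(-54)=((1 16 11 15 8 7 9 4 17 10)(2 6 3 12))^(-54)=(1 9 11 17 8)(2 3)(4 15 10 7 16)(6 12)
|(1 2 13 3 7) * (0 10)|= |(0 10)(1 2 13 3 7)|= 10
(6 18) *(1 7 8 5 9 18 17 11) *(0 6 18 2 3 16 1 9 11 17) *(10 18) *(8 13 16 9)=(0 6)(1 7 13 16)(2 3 9)(5 11 8)(10 18)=[6, 7, 3, 9, 4, 11, 0, 13, 5, 2, 18, 8, 12, 16, 14, 15, 1, 17, 10]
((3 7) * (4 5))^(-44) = ((3 7)(4 5))^(-44) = (7)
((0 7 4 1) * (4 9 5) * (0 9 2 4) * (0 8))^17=(0 7 2 4 1 9 5 8)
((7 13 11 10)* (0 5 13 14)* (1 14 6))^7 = (0 1 7 11 5 14 6 10 13)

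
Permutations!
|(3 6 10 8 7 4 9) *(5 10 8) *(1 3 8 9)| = 14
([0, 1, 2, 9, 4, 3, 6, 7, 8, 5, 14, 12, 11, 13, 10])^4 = (14)(3 9 5)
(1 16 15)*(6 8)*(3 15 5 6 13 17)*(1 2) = (1 16 5 6 8 13 17 3 15 2) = [0, 16, 1, 15, 4, 6, 8, 7, 13, 9, 10, 11, 12, 17, 14, 2, 5, 3]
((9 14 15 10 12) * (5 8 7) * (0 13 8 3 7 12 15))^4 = (15)(0 9 8)(3 7 5)(12 13 14)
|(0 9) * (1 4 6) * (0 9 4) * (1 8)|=5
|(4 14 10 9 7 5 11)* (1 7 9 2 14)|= 15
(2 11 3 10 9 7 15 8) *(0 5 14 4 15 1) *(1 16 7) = (0 5 14 4 15 8 2 11 3 10 9 1)(7 16) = [5, 0, 11, 10, 15, 14, 6, 16, 2, 1, 9, 3, 12, 13, 4, 8, 7]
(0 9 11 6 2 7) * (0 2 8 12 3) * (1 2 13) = (0 9 11 6 8 12 3)(1 2 7 13) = [9, 2, 7, 0, 4, 5, 8, 13, 12, 11, 10, 6, 3, 1]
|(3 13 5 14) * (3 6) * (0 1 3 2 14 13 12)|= |(0 1 3 12)(2 14 6)(5 13)|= 12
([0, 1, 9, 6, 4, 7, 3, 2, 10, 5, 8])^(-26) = [0, 1, 5, 3, 4, 2, 6, 9, 8, 7, 10]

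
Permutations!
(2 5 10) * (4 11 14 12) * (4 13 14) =[0, 1, 5, 3, 11, 10, 6, 7, 8, 9, 2, 4, 13, 14, 12] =(2 5 10)(4 11)(12 13 14)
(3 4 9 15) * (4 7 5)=(3 7 5 4 9 15)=[0, 1, 2, 7, 9, 4, 6, 5, 8, 15, 10, 11, 12, 13, 14, 3]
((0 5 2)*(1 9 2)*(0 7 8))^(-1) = (0 8 7 2 9 1 5)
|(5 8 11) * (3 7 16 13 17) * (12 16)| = |(3 7 12 16 13 17)(5 8 11)| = 6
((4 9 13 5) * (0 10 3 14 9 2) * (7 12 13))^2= ((0 10 3 14 9 7 12 13 5 4 2))^2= (0 3 9 12 5 2 10 14 7 13 4)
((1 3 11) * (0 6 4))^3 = ((0 6 4)(1 3 11))^3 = (11)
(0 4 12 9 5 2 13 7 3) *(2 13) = (0 4 12 9 5 13 7 3) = [4, 1, 2, 0, 12, 13, 6, 3, 8, 5, 10, 11, 9, 7]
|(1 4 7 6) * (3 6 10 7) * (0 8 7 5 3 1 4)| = 9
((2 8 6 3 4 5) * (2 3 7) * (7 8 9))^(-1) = ((2 9 7)(3 4 5)(6 8))^(-1) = (2 7 9)(3 5 4)(6 8)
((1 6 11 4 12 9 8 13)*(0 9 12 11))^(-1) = (0 6 1 13 8 9)(4 11)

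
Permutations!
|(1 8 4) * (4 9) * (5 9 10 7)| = 7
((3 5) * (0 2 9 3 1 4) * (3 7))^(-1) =((0 2 9 7 3 5 1 4))^(-1) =(0 4 1 5 3 7 9 2)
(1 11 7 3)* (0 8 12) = [8, 11, 2, 1, 4, 5, 6, 3, 12, 9, 10, 7, 0] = (0 8 12)(1 11 7 3)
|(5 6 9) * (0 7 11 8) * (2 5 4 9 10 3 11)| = 18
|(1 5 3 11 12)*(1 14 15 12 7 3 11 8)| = |(1 5 11 7 3 8)(12 14 15)| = 6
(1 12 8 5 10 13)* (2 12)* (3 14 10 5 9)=(1 2 12 8 9 3 14 10 13)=[0, 2, 12, 14, 4, 5, 6, 7, 9, 3, 13, 11, 8, 1, 10]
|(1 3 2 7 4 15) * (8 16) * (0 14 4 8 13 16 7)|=|(0 14 4 15 1 3 2)(7 8)(13 16)|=14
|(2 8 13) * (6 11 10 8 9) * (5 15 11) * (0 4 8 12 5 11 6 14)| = 42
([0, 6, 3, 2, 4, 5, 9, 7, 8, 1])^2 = (1 9 6)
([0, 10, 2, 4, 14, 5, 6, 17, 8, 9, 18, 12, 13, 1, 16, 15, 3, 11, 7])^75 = [0, 7, 2, 16, 3, 5, 6, 12, 8, 9, 17, 1, 10, 18, 4, 15, 14, 13, 11]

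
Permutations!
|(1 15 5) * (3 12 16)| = 3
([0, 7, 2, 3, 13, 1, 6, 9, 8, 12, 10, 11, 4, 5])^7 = (13)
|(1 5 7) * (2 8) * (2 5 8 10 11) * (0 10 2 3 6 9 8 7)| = |(0 10 11 3 6 9 8 5)(1 7)| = 8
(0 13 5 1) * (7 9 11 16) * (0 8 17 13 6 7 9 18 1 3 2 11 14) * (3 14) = [6, 8, 11, 2, 4, 14, 7, 18, 17, 3, 10, 16, 12, 5, 0, 15, 9, 13, 1] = (0 6 7 18 1 8 17 13 5 14)(2 11 16 9 3)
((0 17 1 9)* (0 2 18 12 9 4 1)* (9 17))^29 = (0 17 12 18 2 9)(1 4)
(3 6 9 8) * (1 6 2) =[0, 6, 1, 2, 4, 5, 9, 7, 3, 8] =(1 6 9 8 3 2)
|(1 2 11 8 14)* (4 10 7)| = 15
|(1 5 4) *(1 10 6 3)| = 6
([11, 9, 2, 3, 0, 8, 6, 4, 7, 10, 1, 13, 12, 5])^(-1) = [4, 10, 2, 3, 7, 13, 6, 8, 5, 1, 9, 0, 12, 11]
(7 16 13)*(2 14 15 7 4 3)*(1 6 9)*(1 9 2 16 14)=(1 6 2)(3 16 13 4)(7 14 15)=[0, 6, 1, 16, 3, 5, 2, 14, 8, 9, 10, 11, 12, 4, 15, 7, 13]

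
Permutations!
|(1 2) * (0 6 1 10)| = 5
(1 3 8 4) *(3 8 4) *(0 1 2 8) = [1, 0, 8, 4, 2, 5, 6, 7, 3] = (0 1)(2 8 3 4)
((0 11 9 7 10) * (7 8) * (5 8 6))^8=(11)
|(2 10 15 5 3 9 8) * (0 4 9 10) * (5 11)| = |(0 4 9 8 2)(3 10 15 11 5)| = 5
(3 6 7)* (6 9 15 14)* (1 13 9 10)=[0, 13, 2, 10, 4, 5, 7, 3, 8, 15, 1, 11, 12, 9, 6, 14]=(1 13 9 15 14 6 7 3 10)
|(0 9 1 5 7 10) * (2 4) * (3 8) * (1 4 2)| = |(0 9 4 1 5 7 10)(3 8)| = 14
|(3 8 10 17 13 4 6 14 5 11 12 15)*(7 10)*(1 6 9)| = |(1 6 14 5 11 12 15 3 8 7 10 17 13 4 9)| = 15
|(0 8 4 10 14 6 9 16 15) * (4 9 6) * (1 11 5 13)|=|(0 8 9 16 15)(1 11 5 13)(4 10 14)|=60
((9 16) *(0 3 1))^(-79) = (0 1 3)(9 16)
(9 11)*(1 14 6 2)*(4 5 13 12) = (1 14 6 2)(4 5 13 12)(9 11) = [0, 14, 1, 3, 5, 13, 2, 7, 8, 11, 10, 9, 4, 12, 6]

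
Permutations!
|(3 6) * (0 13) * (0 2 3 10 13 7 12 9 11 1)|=30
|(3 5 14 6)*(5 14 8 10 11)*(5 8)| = |(3 14 6)(8 10 11)| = 3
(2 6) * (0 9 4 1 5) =(0 9 4 1 5)(2 6) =[9, 5, 6, 3, 1, 0, 2, 7, 8, 4]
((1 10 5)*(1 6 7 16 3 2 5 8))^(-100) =(1 8 10)(2 6 16)(3 5 7)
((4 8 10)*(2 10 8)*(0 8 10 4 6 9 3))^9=((0 8 10 6 9 3)(2 4))^9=(0 6)(2 4)(3 10)(8 9)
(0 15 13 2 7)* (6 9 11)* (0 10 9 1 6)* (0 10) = [15, 6, 7, 3, 4, 5, 1, 0, 8, 11, 9, 10, 12, 2, 14, 13] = (0 15 13 2 7)(1 6)(9 11 10)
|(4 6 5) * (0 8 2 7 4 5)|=6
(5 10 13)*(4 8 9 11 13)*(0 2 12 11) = (0 2 12 11 13 5 10 4 8 9) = [2, 1, 12, 3, 8, 10, 6, 7, 9, 0, 4, 13, 11, 5]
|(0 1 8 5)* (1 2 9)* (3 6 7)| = |(0 2 9 1 8 5)(3 6 7)| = 6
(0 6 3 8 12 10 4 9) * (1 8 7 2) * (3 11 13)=(0 6 11 13 3 7 2 1 8 12 10 4 9)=[6, 8, 1, 7, 9, 5, 11, 2, 12, 0, 4, 13, 10, 3]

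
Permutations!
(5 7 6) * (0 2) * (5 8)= [2, 1, 0, 3, 4, 7, 8, 6, 5]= (0 2)(5 7 6 8)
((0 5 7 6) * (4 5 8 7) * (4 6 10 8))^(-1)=((0 4 5 6)(7 10 8))^(-1)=(0 6 5 4)(7 8 10)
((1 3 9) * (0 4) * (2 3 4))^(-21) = (0 9)(1 2)(3 4)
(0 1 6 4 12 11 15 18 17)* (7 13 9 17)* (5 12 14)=(0 1 6 4 14 5 12 11 15 18 7 13 9 17)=[1, 6, 2, 3, 14, 12, 4, 13, 8, 17, 10, 15, 11, 9, 5, 18, 16, 0, 7]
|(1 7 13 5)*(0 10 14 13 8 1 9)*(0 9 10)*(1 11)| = 4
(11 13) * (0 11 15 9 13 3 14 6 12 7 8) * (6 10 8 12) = (0 11 3 14 10 8)(7 12)(9 13 15) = [11, 1, 2, 14, 4, 5, 6, 12, 0, 13, 8, 3, 7, 15, 10, 9]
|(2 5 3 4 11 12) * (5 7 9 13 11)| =|(2 7 9 13 11 12)(3 4 5)| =6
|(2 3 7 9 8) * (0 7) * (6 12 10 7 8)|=20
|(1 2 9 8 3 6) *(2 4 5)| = 8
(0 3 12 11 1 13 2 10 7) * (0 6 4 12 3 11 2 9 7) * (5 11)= (0 5 11 1 13 9 7 6 4 12 2 10)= [5, 13, 10, 3, 12, 11, 4, 6, 8, 7, 0, 1, 2, 9]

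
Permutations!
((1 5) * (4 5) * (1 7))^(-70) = (1 5)(4 7)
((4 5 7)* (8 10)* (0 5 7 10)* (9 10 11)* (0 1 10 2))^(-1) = (0 2 9 11 5)(1 8 10)(4 7)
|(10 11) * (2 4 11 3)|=5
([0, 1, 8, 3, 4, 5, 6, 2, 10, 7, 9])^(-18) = (2 10 7 8 9)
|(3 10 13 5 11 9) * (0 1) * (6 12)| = 6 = |(0 1)(3 10 13 5 11 9)(6 12)|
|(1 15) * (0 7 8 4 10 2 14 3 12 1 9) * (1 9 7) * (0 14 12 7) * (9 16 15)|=|(0 1 9 14 3 7 8 4 10 2 12 16 15)|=13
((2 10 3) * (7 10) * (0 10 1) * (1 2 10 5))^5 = ((0 5 1)(2 7)(3 10))^5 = (0 1 5)(2 7)(3 10)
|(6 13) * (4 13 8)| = 4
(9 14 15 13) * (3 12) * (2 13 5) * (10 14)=(2 13 9 10 14 15 5)(3 12)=[0, 1, 13, 12, 4, 2, 6, 7, 8, 10, 14, 11, 3, 9, 15, 5]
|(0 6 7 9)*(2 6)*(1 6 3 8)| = |(0 2 3 8 1 6 7 9)| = 8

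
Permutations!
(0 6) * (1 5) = (0 6)(1 5) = [6, 5, 2, 3, 4, 1, 0]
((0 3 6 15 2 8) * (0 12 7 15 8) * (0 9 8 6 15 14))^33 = (0 12 2)(3 7 9)(8 15 14)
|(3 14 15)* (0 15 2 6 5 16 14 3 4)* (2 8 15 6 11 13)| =24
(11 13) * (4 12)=[0, 1, 2, 3, 12, 5, 6, 7, 8, 9, 10, 13, 4, 11]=(4 12)(11 13)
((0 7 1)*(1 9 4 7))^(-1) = (0 1)(4 9 7) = ((0 1)(4 7 9))^(-1)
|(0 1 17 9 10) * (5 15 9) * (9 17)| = 12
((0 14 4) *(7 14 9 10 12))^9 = ((0 9 10 12 7 14 4))^9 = (0 10 7 4 9 12 14)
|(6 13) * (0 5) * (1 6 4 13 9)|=|(0 5)(1 6 9)(4 13)|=6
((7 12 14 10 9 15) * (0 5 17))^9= (17)(7 10)(9 12)(14 15)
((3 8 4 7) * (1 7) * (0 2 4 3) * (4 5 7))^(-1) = (0 7 5 2)(1 4)(3 8)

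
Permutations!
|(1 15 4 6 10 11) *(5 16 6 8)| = |(1 15 4 8 5 16 6 10 11)| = 9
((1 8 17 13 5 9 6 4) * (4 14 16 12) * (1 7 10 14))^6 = (1 6 9 5 13 17 8)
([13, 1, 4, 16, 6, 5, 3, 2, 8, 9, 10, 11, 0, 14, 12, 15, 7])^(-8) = [0, 1, 16, 4, 7, 5, 2, 3, 8, 9, 10, 11, 12, 13, 14, 15, 6]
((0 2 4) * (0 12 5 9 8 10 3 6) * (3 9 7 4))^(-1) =((0 2 3 6)(4 12 5 7)(8 10 9))^(-1) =(0 6 3 2)(4 7 5 12)(8 9 10)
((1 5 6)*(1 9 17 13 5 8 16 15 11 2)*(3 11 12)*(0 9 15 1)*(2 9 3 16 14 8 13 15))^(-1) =((0 3 11 9 17 15 12 16 1 13 5 6 2)(8 14))^(-1) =(0 2 6 5 13 1 16 12 15 17 9 11 3)(8 14)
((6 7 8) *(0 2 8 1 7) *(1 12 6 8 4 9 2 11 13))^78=((0 11 13 1 7 12 6)(2 4 9))^78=(0 11 13 1 7 12 6)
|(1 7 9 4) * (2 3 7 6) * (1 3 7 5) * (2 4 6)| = |(1 2 7 9 6 4 3 5)| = 8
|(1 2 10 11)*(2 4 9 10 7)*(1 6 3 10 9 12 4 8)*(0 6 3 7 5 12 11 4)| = |(0 6 7 2 5 12)(1 8)(3 10 4 11)| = 12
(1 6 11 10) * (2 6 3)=(1 3 2 6 11 10)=[0, 3, 6, 2, 4, 5, 11, 7, 8, 9, 1, 10]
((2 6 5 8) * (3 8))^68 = ((2 6 5 3 8))^68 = (2 3 6 8 5)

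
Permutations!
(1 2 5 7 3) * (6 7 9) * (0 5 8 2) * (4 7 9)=[5, 0, 8, 1, 7, 4, 9, 3, 2, 6]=(0 5 4 7 3 1)(2 8)(6 9)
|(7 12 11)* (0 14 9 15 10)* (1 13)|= |(0 14 9 15 10)(1 13)(7 12 11)|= 30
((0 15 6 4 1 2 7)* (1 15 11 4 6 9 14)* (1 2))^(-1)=(0 7 2 14 9 15 4 11)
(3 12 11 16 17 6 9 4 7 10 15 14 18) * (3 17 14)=[0, 1, 2, 12, 7, 5, 9, 10, 8, 4, 15, 16, 11, 13, 18, 3, 14, 6, 17]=(3 12 11 16 14 18 17 6 9 4 7 10 15)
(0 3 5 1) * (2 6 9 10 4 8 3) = (0 2 6 9 10 4 8 3 5 1) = [2, 0, 6, 5, 8, 1, 9, 7, 3, 10, 4]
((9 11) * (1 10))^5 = ((1 10)(9 11))^5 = (1 10)(9 11)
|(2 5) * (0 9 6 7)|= |(0 9 6 7)(2 5)|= 4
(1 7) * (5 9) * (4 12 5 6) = (1 7)(4 12 5 9 6) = [0, 7, 2, 3, 12, 9, 4, 1, 8, 6, 10, 11, 5]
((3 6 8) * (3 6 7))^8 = (8)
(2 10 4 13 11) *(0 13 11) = (0 13)(2 10 4 11) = [13, 1, 10, 3, 11, 5, 6, 7, 8, 9, 4, 2, 12, 0]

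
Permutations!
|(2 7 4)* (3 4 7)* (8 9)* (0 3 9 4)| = |(0 3)(2 9 8 4)| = 4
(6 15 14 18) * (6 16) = (6 15 14 18 16) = [0, 1, 2, 3, 4, 5, 15, 7, 8, 9, 10, 11, 12, 13, 18, 14, 6, 17, 16]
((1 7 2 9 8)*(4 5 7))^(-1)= (1 8 9 2 7 5 4)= ((1 4 5 7 2 9 8))^(-1)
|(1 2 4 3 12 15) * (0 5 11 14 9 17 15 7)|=13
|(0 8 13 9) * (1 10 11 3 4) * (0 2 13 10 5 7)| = |(0 8 10 11 3 4 1 5 7)(2 13 9)| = 9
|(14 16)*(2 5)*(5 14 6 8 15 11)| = |(2 14 16 6 8 15 11 5)| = 8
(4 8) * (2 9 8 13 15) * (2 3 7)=(2 9 8 4 13 15 3 7)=[0, 1, 9, 7, 13, 5, 6, 2, 4, 8, 10, 11, 12, 15, 14, 3]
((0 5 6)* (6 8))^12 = ((0 5 8 6))^12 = (8)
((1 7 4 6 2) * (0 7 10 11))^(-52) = (0 2)(1 7)(4 10)(6 11)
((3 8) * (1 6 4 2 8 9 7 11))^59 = (1 3 6 9 4 7 2 11 8) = ((1 6 4 2 8 3 9 7 11))^59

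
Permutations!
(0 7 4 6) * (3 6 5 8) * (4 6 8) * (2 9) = [7, 1, 9, 8, 5, 4, 0, 6, 3, 2] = (0 7 6)(2 9)(3 8)(4 5)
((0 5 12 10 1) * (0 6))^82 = (0 1 12)(5 6 10)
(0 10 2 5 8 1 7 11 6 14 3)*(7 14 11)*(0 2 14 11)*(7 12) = (0 10 14 3 2 5 8 1 11 6)(7 12) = [10, 11, 5, 2, 4, 8, 0, 12, 1, 9, 14, 6, 7, 13, 3]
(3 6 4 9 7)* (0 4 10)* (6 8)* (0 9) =(0 4)(3 8 6 10 9 7) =[4, 1, 2, 8, 0, 5, 10, 3, 6, 7, 9]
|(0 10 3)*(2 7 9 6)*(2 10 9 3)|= |(0 9 6 10 2 7 3)|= 7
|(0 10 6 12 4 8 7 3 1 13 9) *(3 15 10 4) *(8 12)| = 35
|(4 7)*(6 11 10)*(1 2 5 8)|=|(1 2 5 8)(4 7)(6 11 10)|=12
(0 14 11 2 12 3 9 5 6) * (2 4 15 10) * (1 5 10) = (0 14 11 4 15 1 5 6)(2 12 3 9 10) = [14, 5, 12, 9, 15, 6, 0, 7, 8, 10, 2, 4, 3, 13, 11, 1]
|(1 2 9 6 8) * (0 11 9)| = |(0 11 9 6 8 1 2)| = 7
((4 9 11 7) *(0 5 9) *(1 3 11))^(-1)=(0 4 7 11 3 1 9 5)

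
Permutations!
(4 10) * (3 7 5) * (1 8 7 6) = (1 8 7 5 3 6)(4 10) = [0, 8, 2, 6, 10, 3, 1, 5, 7, 9, 4]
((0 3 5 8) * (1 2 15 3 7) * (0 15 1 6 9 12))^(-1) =((0 7 6 9 12)(1 2)(3 5 8 15))^(-1) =(0 12 9 6 7)(1 2)(3 15 8 5)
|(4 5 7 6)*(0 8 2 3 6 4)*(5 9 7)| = |(0 8 2 3 6)(4 9 7)| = 15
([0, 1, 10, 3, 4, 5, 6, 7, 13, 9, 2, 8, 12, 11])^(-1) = [0, 1, 10, 3, 4, 5, 6, 7, 11, 9, 2, 13, 12, 8]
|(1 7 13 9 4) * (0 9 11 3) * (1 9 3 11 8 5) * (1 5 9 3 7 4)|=|(0 7 13 8 9 1 4 3)|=8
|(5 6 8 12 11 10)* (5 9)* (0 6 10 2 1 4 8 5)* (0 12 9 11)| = 11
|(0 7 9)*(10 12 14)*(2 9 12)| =7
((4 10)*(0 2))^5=((0 2)(4 10))^5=(0 2)(4 10)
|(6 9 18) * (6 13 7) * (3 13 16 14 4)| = 9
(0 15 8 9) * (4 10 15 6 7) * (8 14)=(0 6 7 4 10 15 14 8 9)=[6, 1, 2, 3, 10, 5, 7, 4, 9, 0, 15, 11, 12, 13, 8, 14]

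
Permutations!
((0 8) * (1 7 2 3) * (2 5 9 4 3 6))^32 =((0 8)(1 7 5 9 4 3)(2 6))^32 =(1 5 4)(3 7 9)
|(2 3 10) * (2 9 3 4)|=6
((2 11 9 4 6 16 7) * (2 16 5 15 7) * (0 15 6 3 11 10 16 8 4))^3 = ((0 15 7 8 4 3 11 9)(2 10 16)(5 6))^3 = (16)(0 8 11 15 4 9 7 3)(5 6)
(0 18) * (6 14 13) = (0 18)(6 14 13) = [18, 1, 2, 3, 4, 5, 14, 7, 8, 9, 10, 11, 12, 6, 13, 15, 16, 17, 0]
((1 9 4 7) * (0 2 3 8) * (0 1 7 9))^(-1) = (0 1 8 3 2)(4 9)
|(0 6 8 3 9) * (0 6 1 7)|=|(0 1 7)(3 9 6 8)|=12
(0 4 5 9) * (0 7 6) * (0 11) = (0 4 5 9 7 6 11) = [4, 1, 2, 3, 5, 9, 11, 6, 8, 7, 10, 0]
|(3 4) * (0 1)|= |(0 1)(3 4)|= 2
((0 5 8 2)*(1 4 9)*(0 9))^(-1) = ((0 5 8 2 9 1 4))^(-1) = (0 4 1 9 2 8 5)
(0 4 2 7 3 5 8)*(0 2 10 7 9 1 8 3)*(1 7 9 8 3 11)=(0 4 10 9 7)(1 3 5 11)(2 8)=[4, 3, 8, 5, 10, 11, 6, 0, 2, 7, 9, 1]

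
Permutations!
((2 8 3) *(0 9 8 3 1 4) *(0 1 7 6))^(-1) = (0 6 7 8 9)(1 4)(2 3)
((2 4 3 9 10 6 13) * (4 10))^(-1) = (2 13 6 10)(3 4 9)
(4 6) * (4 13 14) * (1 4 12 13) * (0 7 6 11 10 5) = (0 7 6 1 4 11 10 5)(12 13 14) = [7, 4, 2, 3, 11, 0, 1, 6, 8, 9, 5, 10, 13, 14, 12]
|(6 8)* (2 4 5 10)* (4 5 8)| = 3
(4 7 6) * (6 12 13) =(4 7 12 13 6) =[0, 1, 2, 3, 7, 5, 4, 12, 8, 9, 10, 11, 13, 6]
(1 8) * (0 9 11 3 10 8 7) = [9, 7, 2, 10, 4, 5, 6, 0, 1, 11, 8, 3] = (0 9 11 3 10 8 1 7)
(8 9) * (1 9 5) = [0, 9, 2, 3, 4, 1, 6, 7, 5, 8] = (1 9 8 5)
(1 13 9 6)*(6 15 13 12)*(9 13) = (1 12 6)(9 15) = [0, 12, 2, 3, 4, 5, 1, 7, 8, 15, 10, 11, 6, 13, 14, 9]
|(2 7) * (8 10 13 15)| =4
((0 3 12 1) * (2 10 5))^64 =(12)(2 10 5)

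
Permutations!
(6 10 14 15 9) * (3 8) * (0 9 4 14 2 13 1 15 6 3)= (0 9 3 8)(1 15 4 14 6 10 2 13)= [9, 15, 13, 8, 14, 5, 10, 7, 0, 3, 2, 11, 12, 1, 6, 4]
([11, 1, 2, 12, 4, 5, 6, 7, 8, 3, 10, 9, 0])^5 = [0, 1, 2, 3, 4, 5, 6, 7, 8, 9, 10, 11, 12]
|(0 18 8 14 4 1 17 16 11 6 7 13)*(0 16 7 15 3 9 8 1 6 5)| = 63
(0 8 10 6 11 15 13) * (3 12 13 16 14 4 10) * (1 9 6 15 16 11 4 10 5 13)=(0 8 3 12 1 9 6 4 5 13)(10 15 11 16 14)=[8, 9, 2, 12, 5, 13, 4, 7, 3, 6, 15, 16, 1, 0, 10, 11, 14]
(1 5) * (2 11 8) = (1 5)(2 11 8) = [0, 5, 11, 3, 4, 1, 6, 7, 2, 9, 10, 8]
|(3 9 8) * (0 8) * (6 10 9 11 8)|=12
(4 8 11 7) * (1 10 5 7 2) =(1 10 5 7 4 8 11 2) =[0, 10, 1, 3, 8, 7, 6, 4, 11, 9, 5, 2]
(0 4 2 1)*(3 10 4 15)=(0 15 3 10 4 2 1)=[15, 0, 1, 10, 2, 5, 6, 7, 8, 9, 4, 11, 12, 13, 14, 3]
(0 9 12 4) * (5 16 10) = (0 9 12 4)(5 16 10) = [9, 1, 2, 3, 0, 16, 6, 7, 8, 12, 5, 11, 4, 13, 14, 15, 10]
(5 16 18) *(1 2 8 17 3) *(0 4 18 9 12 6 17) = (0 4 18 5 16 9 12 6 17 3 1 2 8) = [4, 2, 8, 1, 18, 16, 17, 7, 0, 12, 10, 11, 6, 13, 14, 15, 9, 3, 5]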